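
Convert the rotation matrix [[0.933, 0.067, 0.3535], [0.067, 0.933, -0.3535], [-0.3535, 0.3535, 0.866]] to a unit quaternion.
0.9659 + 0.183i + 0.183j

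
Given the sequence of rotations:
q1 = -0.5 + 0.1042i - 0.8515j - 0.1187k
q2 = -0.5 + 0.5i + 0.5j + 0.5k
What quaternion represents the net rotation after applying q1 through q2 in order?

q2 · q1 = 0.683 + 0.0643i + 0.2872j - 0.6685k
0.683 + 0.0643i + 0.2872j - 0.6685k


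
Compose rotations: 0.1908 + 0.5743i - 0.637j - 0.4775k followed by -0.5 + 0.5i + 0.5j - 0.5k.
-0.3028 - 0.749i + 0.3655j - 0.4623k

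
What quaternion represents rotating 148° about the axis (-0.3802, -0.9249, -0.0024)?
0.2756 - 0.3655i - 0.8891j - 0.0023k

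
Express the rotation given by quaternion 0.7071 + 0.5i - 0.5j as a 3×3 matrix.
[[0.5, -0.5, -0.7071], [-0.5, 0.5, -0.7071], [0.7071, 0.7071, 0]]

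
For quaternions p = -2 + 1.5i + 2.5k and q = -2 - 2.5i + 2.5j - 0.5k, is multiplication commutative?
No: pq = 9 - 4.25i - 10.5j - 0.25k ≠ 9 + 8.25i + 0.5j - 7.75k = qp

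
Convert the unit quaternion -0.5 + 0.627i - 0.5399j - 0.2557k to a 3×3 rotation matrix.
[[0.2863, -0.9327, 0.2193], [-0.4213, 0.083, 0.9031], [-0.8605, -0.3509, -0.3692]]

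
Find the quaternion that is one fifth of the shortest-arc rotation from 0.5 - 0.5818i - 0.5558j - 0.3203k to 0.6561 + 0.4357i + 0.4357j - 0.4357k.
0.2728 - 0.6817i - 0.6572j - 0.1701k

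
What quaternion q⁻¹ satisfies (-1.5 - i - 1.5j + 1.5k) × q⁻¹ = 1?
-0.1935 + 0.129i + 0.1935j - 0.1935k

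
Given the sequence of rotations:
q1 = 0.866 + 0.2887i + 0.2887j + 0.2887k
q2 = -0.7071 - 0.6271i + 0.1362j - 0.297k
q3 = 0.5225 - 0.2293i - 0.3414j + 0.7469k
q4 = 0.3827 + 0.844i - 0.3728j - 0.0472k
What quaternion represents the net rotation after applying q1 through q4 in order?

q2 · q1 = -0.3849 - 0.6221i + 0.0091j - 0.6817k
q3 · q2 · q1 = 0.1685 - 0.0109i - 0.4848j - 0.8581k
q4 · q3 · q2 · q1 = -0.1476 + 0.4351i + 0.4764j - 0.7496k
-0.1476 + 0.4351i + 0.4764j - 0.7496k


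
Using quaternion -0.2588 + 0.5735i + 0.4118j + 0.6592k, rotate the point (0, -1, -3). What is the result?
(-2.442, -1.992, -0.255)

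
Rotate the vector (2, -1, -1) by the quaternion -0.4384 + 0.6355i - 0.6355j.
(0.635, -2.365, 0.058)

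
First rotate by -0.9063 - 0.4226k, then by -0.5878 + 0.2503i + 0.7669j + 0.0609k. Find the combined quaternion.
0.5585 - 0.5509i - 0.5893j + 0.1932k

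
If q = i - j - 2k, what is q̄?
-i + j + 2k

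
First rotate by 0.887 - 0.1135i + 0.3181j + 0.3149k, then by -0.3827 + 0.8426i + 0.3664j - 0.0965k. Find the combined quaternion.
-0.33 + 0.9369i - 0.0511j + 0.1035k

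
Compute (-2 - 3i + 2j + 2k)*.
-2 + 3i - 2j - 2k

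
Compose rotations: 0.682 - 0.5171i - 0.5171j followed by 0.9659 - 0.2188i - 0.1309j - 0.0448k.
0.4779 - 0.6719i - 0.5656j + 0.0149k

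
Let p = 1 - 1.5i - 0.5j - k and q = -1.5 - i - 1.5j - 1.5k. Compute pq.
-5.25 + 0.5i - 2j + 1.75k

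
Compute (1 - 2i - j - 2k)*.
1 + 2i + j + 2k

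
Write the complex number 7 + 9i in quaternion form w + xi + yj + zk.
7 + 9i + 0j + 0k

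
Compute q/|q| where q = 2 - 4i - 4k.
0.3333 - 0.6667i - 0.6667k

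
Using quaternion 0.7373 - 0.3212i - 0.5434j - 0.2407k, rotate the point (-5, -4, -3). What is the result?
(-2.344, -4.888, -4.541)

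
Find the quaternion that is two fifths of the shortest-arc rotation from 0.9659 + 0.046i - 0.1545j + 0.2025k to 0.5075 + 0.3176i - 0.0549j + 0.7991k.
0.8493 + 0.17i - 0.1243j + 0.484k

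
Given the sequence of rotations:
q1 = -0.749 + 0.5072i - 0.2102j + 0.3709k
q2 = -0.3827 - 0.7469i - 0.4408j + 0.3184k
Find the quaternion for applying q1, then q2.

q2 · q1 = 0.4547 + 0.2688i + 0.8491j + 0.0001k
0.4547 + 0.2688i + 0.8491j + 0.0001k


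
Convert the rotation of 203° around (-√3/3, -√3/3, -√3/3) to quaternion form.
-0.1994 - 0.5658i - 0.5658j - 0.5658k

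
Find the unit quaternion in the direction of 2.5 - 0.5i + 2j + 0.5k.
0.7625 - 0.1525i + 0.61j + 0.1525k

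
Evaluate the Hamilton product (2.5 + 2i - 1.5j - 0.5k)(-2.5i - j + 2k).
4.5 - 9.75i - 5.25j - 0.75k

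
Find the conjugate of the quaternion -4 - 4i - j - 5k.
-4 + 4i + j + 5k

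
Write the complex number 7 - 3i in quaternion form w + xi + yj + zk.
7 - 3i + 0j + 0k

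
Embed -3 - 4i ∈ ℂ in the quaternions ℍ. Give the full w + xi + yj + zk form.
-3 - 4i + 0j + 0k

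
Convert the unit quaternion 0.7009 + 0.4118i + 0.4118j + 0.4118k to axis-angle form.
axis = (√3/3, √3/3, √3/3), θ = 91°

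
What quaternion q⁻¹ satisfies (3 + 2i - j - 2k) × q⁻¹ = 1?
0.1667 - 0.1111i + 0.0556j + 0.1111k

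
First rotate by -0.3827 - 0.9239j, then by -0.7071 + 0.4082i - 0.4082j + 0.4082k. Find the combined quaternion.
-0.1065 + 0.2209i + 0.8095j - 0.5334k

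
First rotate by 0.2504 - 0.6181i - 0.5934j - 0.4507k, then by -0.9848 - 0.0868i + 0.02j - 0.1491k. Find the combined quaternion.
-0.3556 + 0.4895i + 0.6424j + 0.4704k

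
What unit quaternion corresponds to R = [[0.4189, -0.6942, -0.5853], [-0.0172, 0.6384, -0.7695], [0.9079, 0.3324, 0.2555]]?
0.7604 + 0.3623i - 0.4909j + 0.2226k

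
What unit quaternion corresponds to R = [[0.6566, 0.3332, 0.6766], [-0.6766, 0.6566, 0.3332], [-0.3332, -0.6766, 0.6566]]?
0.8617 - 0.293i + 0.293j - 0.293k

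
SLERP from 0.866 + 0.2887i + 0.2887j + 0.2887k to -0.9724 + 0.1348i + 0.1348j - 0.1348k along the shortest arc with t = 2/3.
0.9806 + 0.0089i + 0.0089j + 0.1957k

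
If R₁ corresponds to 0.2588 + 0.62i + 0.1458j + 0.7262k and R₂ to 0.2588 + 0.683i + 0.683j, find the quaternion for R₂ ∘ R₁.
-0.4561 + 0.8332i - 0.2815j - 0.1359k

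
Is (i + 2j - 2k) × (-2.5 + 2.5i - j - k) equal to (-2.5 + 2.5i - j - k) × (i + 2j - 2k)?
No: pq = -2.5 - 6.5i - 9j - k ≠ -2.5 + 1.5i - j + 11k = qp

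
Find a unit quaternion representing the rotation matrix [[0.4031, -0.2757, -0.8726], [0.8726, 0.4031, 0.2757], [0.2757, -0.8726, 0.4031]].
0.7432 - 0.3863i - 0.3863j + 0.3863k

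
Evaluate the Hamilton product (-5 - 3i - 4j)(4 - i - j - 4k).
-27 + 9i - 23j + 19k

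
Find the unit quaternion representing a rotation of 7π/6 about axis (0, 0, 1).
-0.2588 + 0.9659k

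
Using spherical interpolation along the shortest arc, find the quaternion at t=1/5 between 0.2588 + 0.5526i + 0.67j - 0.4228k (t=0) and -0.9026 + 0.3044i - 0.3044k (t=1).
-0.0263 + 0.6078i + 0.6272j - 0.4863k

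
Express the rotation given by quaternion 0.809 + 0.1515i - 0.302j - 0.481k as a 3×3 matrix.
[[0.3549, 0.6868, -0.6344], [-0.8698, 0.4914, 0.0454], [0.3429, 0.5357, 0.7717]]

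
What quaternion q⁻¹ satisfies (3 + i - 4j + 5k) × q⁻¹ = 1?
0.0588 - 0.0196i + 0.0784j - 0.098k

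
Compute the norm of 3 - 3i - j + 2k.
√23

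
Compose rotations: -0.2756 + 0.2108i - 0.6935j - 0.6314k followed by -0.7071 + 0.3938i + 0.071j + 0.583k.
0.5292 + 0.1019i + 0.8423j - 0.0023k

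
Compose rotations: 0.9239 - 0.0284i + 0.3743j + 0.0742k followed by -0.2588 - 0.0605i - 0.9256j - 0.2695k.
0.1256 - 0.0164i - 0.9399j - 0.3171k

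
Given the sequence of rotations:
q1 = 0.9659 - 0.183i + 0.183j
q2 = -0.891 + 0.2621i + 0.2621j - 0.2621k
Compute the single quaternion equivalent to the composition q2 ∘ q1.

q2 · q1 = -0.8606 + 0.4642i + 0.1381j - 0.1572k
-0.8606 + 0.4642i + 0.1381j - 0.1572k


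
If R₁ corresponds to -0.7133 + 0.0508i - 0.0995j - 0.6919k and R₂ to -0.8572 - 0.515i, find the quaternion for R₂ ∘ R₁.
0.6376 + 0.3238i - 0.271j + 0.6443k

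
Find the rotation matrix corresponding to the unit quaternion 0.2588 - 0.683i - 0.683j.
[[0.067, 0.933, -0.3535], [0.933, 0.067, 0.3535], [0.3535, -0.3535, -0.866]]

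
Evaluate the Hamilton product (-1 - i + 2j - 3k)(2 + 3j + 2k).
-2 + 11i + 3j - 11k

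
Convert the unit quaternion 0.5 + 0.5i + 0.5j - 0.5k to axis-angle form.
axis = (√3/3, √3/3, -√3/3), θ = 2π/3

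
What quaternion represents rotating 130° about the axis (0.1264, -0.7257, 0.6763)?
0.4226 + 0.1146i - 0.6577j + 0.6129k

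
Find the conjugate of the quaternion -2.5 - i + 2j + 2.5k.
-2.5 + i - 2j - 2.5k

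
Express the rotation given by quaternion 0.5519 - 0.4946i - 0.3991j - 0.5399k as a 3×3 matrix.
[[0.0985, 0.9907, 0.0935], [-0.2012, -0.0722, 0.9769], [0.9746, -0.115, 0.1922]]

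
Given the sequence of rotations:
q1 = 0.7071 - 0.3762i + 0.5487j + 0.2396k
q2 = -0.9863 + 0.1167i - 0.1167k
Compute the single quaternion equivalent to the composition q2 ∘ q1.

q2 · q1 = -0.6255 + 0.5176i - 0.5252j - 0.2548k
-0.6255 + 0.5176i - 0.5252j - 0.2548k


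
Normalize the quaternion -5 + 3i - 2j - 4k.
-0.6804 + 0.4082i - 0.2722j - 0.5443k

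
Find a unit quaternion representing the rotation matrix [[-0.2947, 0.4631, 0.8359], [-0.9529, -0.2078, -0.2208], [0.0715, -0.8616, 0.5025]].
-0.5 + 0.3204i - 0.3822j + 0.708k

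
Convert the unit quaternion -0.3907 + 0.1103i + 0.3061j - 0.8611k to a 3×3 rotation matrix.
[[-0.6704, -0.6053, -0.4291], [0.7404, -0.5073, -0.441], [0.0492, -0.6134, 0.7883]]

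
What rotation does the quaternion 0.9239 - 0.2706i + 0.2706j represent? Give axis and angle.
axis = (-√2/2, √2/2, 0), θ = π/4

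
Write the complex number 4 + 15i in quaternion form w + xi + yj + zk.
4 + 15i + 0j + 0k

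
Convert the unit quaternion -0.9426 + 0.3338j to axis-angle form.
axis = (0, 1, 0), θ = 321°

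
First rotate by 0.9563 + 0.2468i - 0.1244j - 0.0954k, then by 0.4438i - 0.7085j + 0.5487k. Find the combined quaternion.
-0.1453 + 0.5603i - 0.4998j + 0.6444k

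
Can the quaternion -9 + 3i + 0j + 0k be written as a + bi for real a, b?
Yes. The quaternion -9 + 3i has j- and k-coefficients y = z = 0, so it lies in the complex subalgebra spanned by 1 and i.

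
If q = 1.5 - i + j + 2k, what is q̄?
1.5 + i - j - 2k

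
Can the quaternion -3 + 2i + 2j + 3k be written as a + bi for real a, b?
No. The quaternion -3 + 2i + 2j + 3k has j-coefficient y = 2 and k-coefficient z = 3, not both zero, so it does not lie in the complex subalgebra spanned by 1 and i.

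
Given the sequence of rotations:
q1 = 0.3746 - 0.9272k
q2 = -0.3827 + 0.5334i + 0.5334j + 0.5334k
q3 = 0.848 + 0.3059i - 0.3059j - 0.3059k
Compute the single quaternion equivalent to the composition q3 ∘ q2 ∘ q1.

q2 · q1 = 0.3512 - 0.2948i + 0.6944j + 0.5547k
q3 · q2 · q1 = 0.7701 - 0.0998i + 0.4019j + 0.4852k
0.7701 - 0.0998i + 0.4019j + 0.4852k


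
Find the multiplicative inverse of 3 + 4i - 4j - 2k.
0.0667 - 0.0889i + 0.0889j + 0.0444k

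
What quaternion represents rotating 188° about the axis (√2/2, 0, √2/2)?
-0.0698 + 0.7054i + 0.7054k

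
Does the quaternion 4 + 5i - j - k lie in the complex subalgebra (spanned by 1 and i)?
No. The quaternion 4 + 5i - j - k has j-coefficient y = -1 and k-coefficient z = -1, not both zero, so it does not lie in the complex subalgebra spanned by 1 and i.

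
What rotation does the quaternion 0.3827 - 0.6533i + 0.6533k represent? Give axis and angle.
axis = (-√2/2, 0, √2/2), θ = 3π/4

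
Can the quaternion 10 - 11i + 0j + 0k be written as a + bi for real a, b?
Yes. The quaternion 10 - 11i has j- and k-coefficients y = z = 0, so it lies in the complex subalgebra spanned by 1 and i.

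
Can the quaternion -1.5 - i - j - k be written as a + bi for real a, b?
No. The quaternion -1.5 - i - j - k has j-coefficient y = -1 and k-coefficient z = -1, not both zero, so it does not lie in the complex subalgebra spanned by 1 and i.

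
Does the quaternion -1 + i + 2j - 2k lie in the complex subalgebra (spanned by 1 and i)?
No. The quaternion -1 + i + 2j - 2k has j-coefficient y = 2 and k-coefficient z = -2, not both zero, so it does not lie in the complex subalgebra spanned by 1 and i.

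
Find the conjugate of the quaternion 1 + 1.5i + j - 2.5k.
1 - 1.5i - j + 2.5k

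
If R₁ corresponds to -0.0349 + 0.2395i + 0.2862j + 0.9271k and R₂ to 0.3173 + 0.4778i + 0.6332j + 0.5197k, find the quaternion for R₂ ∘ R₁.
-0.7885 + 0.4976i - 0.2498j + 0.2611k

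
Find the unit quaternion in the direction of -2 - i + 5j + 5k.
-0.2697 - 0.1348i + 0.6742j + 0.6742k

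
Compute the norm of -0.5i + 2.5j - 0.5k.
2.598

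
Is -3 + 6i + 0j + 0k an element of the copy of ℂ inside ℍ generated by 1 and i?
Yes. The quaternion -3 + 6i has j- and k-coefficients y = z = 0, so it lies in the complex subalgebra spanned by 1 and i.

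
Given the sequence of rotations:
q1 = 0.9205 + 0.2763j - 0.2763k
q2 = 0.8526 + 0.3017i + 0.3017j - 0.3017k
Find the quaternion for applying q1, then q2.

q2 · q1 = 0.6181 + 0.2777i + 0.5966j - 0.4299k
0.6181 + 0.2777i + 0.5966j - 0.4299k


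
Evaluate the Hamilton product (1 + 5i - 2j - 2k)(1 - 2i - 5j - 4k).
-7 + i + 17j - 35k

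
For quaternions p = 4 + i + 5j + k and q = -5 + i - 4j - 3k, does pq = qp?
No: pq = 2 - 12i - 37j - 26k ≠ 2 + 10i - 45j - 8k = qp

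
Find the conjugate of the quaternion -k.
k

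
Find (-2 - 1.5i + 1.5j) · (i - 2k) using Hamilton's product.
1.5 - 5i - 3j + 2.5k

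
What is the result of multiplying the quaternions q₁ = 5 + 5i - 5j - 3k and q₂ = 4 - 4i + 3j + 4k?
67 - 11i - 13j + 3k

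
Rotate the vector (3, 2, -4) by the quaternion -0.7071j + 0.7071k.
(-3, 4, -2)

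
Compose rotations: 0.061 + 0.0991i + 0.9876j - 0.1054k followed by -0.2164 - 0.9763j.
0.951 + 0.0815i - 0.2733j + 0.1196k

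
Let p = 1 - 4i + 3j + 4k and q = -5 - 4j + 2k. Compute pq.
-1 + 42i - 11j - 2k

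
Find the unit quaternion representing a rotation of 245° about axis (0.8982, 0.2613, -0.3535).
-0.5373 + 0.7575i + 0.2204j - 0.2981k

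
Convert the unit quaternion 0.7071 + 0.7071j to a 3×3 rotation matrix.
[[0, 0, 1], [0, 1, 0], [-1, 0, 0]]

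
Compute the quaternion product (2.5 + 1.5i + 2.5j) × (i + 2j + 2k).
-6.5 + 7.5i + 2j + 5.5k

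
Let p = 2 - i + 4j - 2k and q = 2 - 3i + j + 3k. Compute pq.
3 + 6i + 19j + 13k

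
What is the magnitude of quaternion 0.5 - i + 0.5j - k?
1.581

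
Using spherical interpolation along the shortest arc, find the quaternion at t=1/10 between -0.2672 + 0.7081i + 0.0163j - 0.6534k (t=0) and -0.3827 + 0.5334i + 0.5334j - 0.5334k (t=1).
-0.2836 + 0.7006i + 0.0712j - 0.6509k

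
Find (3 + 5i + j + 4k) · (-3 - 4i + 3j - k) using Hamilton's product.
12 - 40i - 5j + 4k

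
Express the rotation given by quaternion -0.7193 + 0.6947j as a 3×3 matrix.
[[0.0348, 0, -0.9994], [0, 1, 0], [0.9994, 0, 0.0348]]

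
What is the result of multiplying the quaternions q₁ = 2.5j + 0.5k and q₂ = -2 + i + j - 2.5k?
-1.25 - 6.75i - 4.5j - 3.5k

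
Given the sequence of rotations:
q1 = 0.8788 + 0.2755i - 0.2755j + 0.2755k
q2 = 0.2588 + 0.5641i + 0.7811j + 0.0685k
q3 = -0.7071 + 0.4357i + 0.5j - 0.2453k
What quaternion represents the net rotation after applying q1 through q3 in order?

q2 · q1 = 0.2683 + 0.8011i + 0.4786j - 0.2391k
q3 · q2 · q1 = -0.8367 - 0.4517i - 0.2966j - 0.0888k
-0.8367 - 0.4517i - 0.2966j - 0.0888k


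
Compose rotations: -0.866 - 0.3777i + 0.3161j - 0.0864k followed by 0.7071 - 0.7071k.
-0.6734 - 0.0436i + 0.4906j + 0.5513k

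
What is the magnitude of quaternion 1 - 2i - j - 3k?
√15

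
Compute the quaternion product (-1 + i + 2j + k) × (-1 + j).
-1 - 2i - 3j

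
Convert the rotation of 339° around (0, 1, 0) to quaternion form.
-0.9833 + 0.1822j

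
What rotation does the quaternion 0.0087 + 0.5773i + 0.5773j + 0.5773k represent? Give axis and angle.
axis = (√3/3, √3/3, √3/3), θ = 179°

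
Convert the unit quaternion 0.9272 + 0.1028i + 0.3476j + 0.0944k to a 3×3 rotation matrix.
[[0.7405, -0.1036, 0.664], [0.2465, 0.961, -0.125], [-0.6252, 0.2563, 0.7372]]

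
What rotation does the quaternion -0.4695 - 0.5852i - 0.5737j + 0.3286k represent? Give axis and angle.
axis = (-0.6628, -0.6498, 0.3722), θ = 236°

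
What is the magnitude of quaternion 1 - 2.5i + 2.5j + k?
3.808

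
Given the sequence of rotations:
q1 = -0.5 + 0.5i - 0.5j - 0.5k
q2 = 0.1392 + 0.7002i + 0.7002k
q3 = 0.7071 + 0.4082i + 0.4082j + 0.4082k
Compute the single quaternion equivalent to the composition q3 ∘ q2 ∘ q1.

q2 · q1 = -0.0696 + 0.0696i + 0.6306j - 0.7698k
q3 · q2 · q1 = -0.0208 - 0.5508i + 0.7601j - 0.3437k
-0.0208 - 0.5508i + 0.7601j - 0.3437k


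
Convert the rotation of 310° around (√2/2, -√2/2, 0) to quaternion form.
-0.9063 + 0.2988i - 0.2988j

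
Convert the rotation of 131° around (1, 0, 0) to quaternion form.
0.4147 + 0.91i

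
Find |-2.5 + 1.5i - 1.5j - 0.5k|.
√11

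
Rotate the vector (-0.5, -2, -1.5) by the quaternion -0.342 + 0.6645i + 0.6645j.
(-1.143, -1.357, 1.831)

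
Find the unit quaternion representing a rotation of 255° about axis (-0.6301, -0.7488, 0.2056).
-0.6088 - 0.4999i - 0.5941j + 0.1631k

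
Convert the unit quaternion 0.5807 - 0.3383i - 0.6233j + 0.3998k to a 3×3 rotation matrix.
[[-0.0967, -0.0426, -0.9944], [0.8861, 0.4514, -0.1055], [0.4534, -0.8913, -0.0059]]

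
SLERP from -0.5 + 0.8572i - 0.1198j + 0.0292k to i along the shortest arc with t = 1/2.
-0.2594 + 0.9636i - 0.0622j + 0.0152k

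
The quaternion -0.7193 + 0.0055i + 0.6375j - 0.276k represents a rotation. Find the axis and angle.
axis = (0.0079, 0.9177, -0.3973), θ = 272°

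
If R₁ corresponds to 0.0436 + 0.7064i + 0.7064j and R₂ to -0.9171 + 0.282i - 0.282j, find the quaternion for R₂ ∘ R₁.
-0.04 - 0.6355i - 0.6601j + 0.3984k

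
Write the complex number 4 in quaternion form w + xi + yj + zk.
4 + 0i + 0j + 0k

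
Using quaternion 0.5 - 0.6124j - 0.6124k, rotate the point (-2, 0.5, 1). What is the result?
(0.694, 2.1, -0.6)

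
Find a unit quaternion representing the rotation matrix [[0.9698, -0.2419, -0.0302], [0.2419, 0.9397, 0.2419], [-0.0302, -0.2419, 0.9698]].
0.9848 - 0.1228i + 0.1228k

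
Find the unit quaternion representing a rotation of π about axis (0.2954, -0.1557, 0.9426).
0.2954i - 0.1557j + 0.9426k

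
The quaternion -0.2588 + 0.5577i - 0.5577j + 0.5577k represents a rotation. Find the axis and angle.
axis = (√3/3, -√3/3, √3/3), θ = 7π/6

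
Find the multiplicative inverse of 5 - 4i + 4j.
0.0877 + 0.0702i - 0.0702j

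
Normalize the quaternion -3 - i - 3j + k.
-0.6708 - 0.2236i - 0.6708j + 0.2236k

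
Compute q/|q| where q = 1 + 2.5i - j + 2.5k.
0.2626 + 0.6565i - 0.2626j + 0.6565k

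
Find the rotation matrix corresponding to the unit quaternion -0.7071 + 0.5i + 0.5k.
[[0.5, 0.7071, 0.5], [-0.7071, 0, 0.7071], [0.5, -0.7071, 0.5]]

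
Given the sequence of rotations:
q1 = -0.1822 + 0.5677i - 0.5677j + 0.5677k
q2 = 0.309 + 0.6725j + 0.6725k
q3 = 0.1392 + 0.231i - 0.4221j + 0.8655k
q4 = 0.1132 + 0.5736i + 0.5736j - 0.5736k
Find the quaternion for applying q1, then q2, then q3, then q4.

q2 · q1 = -0.0563 + 0.939i + 0.0838j - 0.3289k
q3 · q2 · q1 = 0.0953 + 0.184i + 0.9241j + 0.3212k
q4 · q3 · q2 · q1 = -0.4406 + 0.7898i - 0.1305j + 0.4062k
-0.4406 + 0.7898i - 0.1305j + 0.4062k


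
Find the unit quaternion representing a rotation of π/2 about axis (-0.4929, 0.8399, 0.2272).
0.7071 - 0.3485i + 0.5939j + 0.1607k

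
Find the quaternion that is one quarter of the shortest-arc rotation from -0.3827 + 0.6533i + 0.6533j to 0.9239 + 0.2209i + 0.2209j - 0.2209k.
-0.6871 + 0.5105i + 0.5105j + 0.0814k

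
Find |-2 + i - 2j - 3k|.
√18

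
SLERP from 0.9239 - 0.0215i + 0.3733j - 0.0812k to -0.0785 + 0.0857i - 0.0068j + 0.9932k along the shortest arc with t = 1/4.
0.8434 - 0.049i + 0.332j - 0.4196k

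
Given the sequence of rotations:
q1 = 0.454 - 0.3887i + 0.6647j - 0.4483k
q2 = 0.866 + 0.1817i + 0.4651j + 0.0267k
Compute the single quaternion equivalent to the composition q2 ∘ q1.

q2 · q1 = 0.1666 - 0.4804i + 0.8579j - 0.0745k
0.1666 - 0.4804i + 0.8579j - 0.0745k


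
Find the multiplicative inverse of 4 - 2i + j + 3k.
0.1333 + 0.0667i - 0.0333j - 0.1k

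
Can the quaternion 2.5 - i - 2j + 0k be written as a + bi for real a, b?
No. The quaternion 2.5 - i - 2j has j-coefficient y = -2 and k-coefficient z = 0, not both zero, so it does not lie in the complex subalgebra spanned by 1 and i.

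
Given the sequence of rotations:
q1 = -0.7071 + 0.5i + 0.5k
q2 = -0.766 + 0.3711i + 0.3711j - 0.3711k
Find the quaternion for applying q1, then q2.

q2 · q1 = 0.5416 - 0.4599i - 0.6335j - 0.3061k
0.5416 - 0.4599i - 0.6335j - 0.3061k


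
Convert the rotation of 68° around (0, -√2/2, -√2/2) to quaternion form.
0.829 - 0.3954j - 0.3954k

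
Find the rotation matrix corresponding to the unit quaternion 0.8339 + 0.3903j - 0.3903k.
[[0.3907, 0.6509, 0.6509], [-0.6509, 0.6953, -0.3047], [-0.6509, -0.3047, 0.6953]]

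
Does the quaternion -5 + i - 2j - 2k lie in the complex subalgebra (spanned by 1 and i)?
No. The quaternion -5 + i - 2j - 2k has j-coefficient y = -2 and k-coefficient z = -2, not both zero, so it does not lie in the complex subalgebra spanned by 1 and i.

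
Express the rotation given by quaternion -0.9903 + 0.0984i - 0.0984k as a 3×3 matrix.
[[0.9806, -0.1949, -0.0194], [0.1949, 0.9613, 0.1949], [-0.0194, -0.1949, 0.9806]]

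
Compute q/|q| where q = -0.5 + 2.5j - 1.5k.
-0.169 + 0.8452j - 0.5071k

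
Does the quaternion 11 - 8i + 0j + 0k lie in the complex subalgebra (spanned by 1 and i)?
Yes. The quaternion 11 - 8i has j- and k-coefficients y = z = 0, so it lies in the complex subalgebra spanned by 1 and i.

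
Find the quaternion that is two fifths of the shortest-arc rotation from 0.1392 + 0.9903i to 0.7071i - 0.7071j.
0.0895 + 0.9466i - 0.3097j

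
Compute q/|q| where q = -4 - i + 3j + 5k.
-0.5601 - 0.14i + 0.4201j + 0.7001k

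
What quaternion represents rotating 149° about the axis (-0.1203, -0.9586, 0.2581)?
0.2672 - 0.1159i - 0.9237j + 0.2487k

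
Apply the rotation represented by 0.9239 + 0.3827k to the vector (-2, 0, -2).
(-1.414, -1.414, -2)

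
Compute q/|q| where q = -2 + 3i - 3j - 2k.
-0.3922 + 0.5883i - 0.5883j - 0.3922k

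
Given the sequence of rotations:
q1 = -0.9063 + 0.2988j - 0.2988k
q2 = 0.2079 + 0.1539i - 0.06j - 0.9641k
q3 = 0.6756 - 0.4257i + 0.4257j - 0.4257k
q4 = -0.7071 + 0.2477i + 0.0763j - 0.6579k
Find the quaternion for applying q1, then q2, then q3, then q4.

q2 · q1 = -0.4586 + 0.1665i + 0.1625j + 0.8576k
q3 · q2 · q1 = 0.057 + 0.742i + 0.2088j + 0.6346k
q4 · q3 · q2 · q1 = 0.1775 - 0.3248i - 0.7886j - 0.4911k
0.1775 - 0.3248i - 0.7886j - 0.4911k


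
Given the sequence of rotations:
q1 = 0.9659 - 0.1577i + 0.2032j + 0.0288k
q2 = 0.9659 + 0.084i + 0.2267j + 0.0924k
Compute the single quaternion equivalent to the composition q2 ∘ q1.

q2 · q1 = 0.8975 - 0.0834i + 0.3982j + 0.1699k
0.8975 - 0.0834i + 0.3982j + 0.1699k


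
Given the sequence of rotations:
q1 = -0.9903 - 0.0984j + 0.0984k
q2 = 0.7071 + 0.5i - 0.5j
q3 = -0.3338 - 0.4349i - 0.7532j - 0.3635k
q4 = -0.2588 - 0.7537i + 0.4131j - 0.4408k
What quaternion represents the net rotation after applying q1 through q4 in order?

q2 · q1 = -0.7494 - 0.5444i + 0.3764j + 0.0204k
q3 · q2 · q1 = 0.3043 + 0.6291i + 0.6456j - 0.3081k
q4 · q3 · q2 · q1 = -0.0071 - 0.2349i - 0.5509j - 0.8009k
-0.0071 - 0.2349i - 0.5509j - 0.8009k


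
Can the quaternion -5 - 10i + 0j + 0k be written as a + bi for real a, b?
Yes. The quaternion -5 - 10i has j- and k-coefficients y = z = 0, so it lies in the complex subalgebra spanned by 1 and i.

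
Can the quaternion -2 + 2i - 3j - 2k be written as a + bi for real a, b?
No. The quaternion -2 + 2i - 3j - 2k has j-coefficient y = -3 and k-coefficient z = -2, not both zero, so it does not lie in the complex subalgebra spanned by 1 and i.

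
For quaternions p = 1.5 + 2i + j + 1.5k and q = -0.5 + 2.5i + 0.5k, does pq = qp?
No: pq = -6.5 + 3.25i + 2.25j - 2.5k ≠ -6.5 + 2.25i - 3.25j + 2.5k = qp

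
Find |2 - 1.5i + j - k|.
2.872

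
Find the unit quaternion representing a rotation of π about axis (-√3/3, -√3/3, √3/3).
-0.5774i - 0.5774j + 0.5774k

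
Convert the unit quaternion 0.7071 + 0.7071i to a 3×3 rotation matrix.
[[1, 0, 0], [0, 0, -1], [0, 1, 0]]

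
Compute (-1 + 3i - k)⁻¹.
-0.0909 - 0.2727i + 0.0909k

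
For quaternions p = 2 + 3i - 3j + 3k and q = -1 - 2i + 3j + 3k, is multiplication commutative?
No: pq = 4 - 25i - 6j + 6k ≠ 4 + 11i + 24j = qp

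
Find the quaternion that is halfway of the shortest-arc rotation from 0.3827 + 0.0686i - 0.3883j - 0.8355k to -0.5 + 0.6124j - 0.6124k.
-0.0797 + 0.0466i + 0.1523j - 0.984k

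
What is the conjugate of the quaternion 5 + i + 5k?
5 - i - 5k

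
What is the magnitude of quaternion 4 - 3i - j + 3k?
√35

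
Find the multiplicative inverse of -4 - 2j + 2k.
-0.1667 + 0.0833j - 0.0833k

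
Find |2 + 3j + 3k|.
√22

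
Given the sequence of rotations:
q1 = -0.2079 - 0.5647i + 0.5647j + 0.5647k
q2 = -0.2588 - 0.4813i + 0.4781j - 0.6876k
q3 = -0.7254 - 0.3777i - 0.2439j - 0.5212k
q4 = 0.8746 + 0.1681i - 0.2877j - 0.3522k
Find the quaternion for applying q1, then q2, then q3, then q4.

q2 · q1 = -0.0997 + 0.9045i + 0.4145j - 0.005k
q3 · q2 · q1 = 0.5124 - 0.4012i - 0.7497j + 0.1196k
q4 · q3 · q2 · q1 = 0.342 - 0.5632i - 0.6819j - 0.3173k
0.342 - 0.5632i - 0.6819j - 0.3173k


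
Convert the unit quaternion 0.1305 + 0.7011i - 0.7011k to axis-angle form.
axis = (√2/2, 0, -√2/2), θ = 165°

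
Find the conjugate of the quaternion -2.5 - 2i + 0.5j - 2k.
-2.5 + 2i - 0.5j + 2k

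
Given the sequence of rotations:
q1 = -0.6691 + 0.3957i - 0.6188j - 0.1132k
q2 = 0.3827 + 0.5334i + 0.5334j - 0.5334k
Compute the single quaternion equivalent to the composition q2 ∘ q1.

q2 · q1 = -0.1974 - 0.5959i - 0.7444j - 0.2276k
-0.1974 - 0.5959i - 0.7444j - 0.2276k


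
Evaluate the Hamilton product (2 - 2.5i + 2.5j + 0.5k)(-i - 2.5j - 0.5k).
4 - 2i - 6.75j + 7.75k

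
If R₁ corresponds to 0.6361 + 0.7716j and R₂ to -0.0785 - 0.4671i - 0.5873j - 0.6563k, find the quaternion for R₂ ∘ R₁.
0.4032 + 0.2093i - 0.4342j - 0.7779k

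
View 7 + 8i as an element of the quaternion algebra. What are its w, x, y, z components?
7 + 8i + 0j + 0k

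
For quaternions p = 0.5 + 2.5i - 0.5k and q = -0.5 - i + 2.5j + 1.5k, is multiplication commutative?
No: pq = 3 - 0.5i - 2j + 7.25k ≠ 3 - 3i + 4.5j - 5.25k = qp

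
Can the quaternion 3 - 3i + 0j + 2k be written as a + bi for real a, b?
No. The quaternion 3 - 3i + 2k has j-coefficient y = 0 and k-coefficient z = 2, not both zero, so it does not lie in the complex subalgebra spanned by 1 and i.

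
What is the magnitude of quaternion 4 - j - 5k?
√42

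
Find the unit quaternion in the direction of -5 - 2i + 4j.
-0.7454 - 0.2981i + 0.5963j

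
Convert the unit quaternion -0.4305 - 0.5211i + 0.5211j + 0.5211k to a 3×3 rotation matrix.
[[-0.0862, -0.0944, -0.9918], [-0.9918, -0.0862, 0.0944], [-0.0944, 0.9918, -0.0862]]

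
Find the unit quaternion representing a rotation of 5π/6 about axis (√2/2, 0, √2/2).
0.2588 + 0.683i + 0.683k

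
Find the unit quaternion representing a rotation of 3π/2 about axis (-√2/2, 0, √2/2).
-0.7071 - 0.5i + 0.5k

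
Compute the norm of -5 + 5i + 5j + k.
√76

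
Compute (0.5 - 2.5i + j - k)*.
0.5 + 2.5i - j + k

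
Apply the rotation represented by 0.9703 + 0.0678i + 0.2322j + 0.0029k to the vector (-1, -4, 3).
(0.357, -4.391, 2.567)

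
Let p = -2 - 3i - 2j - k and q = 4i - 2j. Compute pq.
8 - 10i + 14k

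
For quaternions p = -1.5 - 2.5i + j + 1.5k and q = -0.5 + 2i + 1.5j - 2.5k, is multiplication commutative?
No: pq = 8 - 6.5i - 6j - 2.75k ≠ 8 + 3i + 0.5j + 8.75k = qp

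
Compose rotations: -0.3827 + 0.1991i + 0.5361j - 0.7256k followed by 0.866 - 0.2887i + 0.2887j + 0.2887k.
-0.2192 - 0.0813i + 0.2018j - 0.9511k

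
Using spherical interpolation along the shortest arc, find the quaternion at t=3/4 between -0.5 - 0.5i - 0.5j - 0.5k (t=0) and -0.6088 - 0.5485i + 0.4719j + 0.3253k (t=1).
-0.7076 - 0.6546i + 0.2412j + 0.1125k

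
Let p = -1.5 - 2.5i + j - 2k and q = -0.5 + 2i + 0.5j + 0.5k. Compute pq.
6.25 - 0.25i - 4j - 3k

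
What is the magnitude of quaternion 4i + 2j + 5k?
√45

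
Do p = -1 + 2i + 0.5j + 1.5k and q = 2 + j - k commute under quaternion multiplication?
No: pq = -1 + 2i + 2j + 6k ≠ -1 + 6i - 2j + 2k = qp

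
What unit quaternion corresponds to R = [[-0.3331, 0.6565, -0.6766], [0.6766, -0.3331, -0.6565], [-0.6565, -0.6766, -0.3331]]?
0.0087 - 0.5773i - 0.5773j + 0.5773k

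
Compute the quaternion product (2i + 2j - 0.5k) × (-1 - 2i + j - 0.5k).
1.75 - 2.5i + 6.5k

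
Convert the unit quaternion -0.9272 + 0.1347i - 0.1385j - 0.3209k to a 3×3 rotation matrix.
[[0.7557, -0.6324, 0.1704], [0.5578, 0.7578, 0.3387], [-0.3433, -0.1609, 0.9253]]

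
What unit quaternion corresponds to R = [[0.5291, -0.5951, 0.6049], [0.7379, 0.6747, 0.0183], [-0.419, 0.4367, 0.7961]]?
0.866 + 0.1208i + 0.2956j + 0.3848k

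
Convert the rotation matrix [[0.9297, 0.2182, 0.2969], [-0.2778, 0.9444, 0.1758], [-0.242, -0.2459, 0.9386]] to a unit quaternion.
0.9763 - 0.108i + 0.138j - 0.127k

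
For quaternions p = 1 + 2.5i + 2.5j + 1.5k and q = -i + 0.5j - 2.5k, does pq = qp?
No: pq = 5 - 8i + 5.25j + 1.25k ≠ 5 + 6i - 4.25j - 6.25k = qp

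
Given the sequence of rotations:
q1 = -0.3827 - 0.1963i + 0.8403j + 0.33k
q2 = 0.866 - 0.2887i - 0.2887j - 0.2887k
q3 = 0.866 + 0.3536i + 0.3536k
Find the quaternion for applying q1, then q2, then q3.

q2 · q1 = -0.0502 + 0.0878i + 0.9901j + 0.097k
q3 · q2 · q1 = -0.1088 - 0.2918i + 0.8542j + 0.4164k
-0.1088 - 0.2918i + 0.8542j + 0.4164k


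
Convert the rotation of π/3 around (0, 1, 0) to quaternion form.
0.866 + 0.5j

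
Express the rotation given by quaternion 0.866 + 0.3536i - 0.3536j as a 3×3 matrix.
[[0.7499, -0.2501, -0.6124], [-0.2501, 0.7499, -0.6124], [0.6124, 0.6124, 0.4999]]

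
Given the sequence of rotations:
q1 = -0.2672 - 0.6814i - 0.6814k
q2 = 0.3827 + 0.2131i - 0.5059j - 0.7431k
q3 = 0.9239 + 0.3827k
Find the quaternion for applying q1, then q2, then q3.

q2 · q1 = -0.4634 + 0.027i + 0.7867j - 0.4069k
q3 · q2 · q1 = -0.2724 - 0.2761i + 0.7372j - 0.5533k
-0.2724 - 0.2761i + 0.7372j - 0.5533k


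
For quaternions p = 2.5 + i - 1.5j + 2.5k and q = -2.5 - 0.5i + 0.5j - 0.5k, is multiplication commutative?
No: pq = -3.75 - 4.25i + 4.25j - 7.75k ≠ -3.75 - 3.25i + 5.75j - 7.25k = qp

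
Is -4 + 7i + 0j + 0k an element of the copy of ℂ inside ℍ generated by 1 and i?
Yes. The quaternion -4 + 7i has j- and k-coefficients y = z = 0, so it lies in the complex subalgebra spanned by 1 and i.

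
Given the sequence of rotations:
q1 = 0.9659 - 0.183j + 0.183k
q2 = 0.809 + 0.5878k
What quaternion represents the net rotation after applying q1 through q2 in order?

q2 · q1 = 0.6738 + 0.1076i - 0.148j + 0.7158k
0.6738 + 0.1076i - 0.148j + 0.7158k


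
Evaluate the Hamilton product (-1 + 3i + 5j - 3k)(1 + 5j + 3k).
-17 + 33i - 9j + 9k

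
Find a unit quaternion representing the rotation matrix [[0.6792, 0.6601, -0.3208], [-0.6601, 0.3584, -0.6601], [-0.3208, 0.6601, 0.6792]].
0.8241 + 0.4005i - 0.4005k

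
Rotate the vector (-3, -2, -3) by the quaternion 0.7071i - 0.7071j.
(2, 3, 3)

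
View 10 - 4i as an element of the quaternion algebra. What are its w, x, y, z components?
10 - 4i + 0j + 0k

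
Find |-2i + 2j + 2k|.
√12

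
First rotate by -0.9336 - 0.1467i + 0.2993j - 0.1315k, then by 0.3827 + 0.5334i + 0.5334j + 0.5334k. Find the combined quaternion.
-0.3685 - 0.7839i - 0.3915j - 0.3104k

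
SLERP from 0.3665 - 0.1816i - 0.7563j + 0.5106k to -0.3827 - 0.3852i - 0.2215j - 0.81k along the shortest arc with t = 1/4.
0.4352 - 0.0295i - 0.5705j + 0.6959k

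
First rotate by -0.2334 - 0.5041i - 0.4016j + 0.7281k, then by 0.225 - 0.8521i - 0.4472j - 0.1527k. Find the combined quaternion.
-0.5505 - 0.3015i + 0.7114j + 0.3162k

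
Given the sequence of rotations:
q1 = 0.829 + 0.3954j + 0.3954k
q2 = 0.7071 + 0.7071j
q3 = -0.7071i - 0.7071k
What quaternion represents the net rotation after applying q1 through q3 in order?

q2 · q1 = 0.3066 + 0.2796i + 0.8658j + 0.2796k
q3 · q2 · q1 = 0.3954 + 0.3954i - 0.829k
0.3954 + 0.3954i - 0.829k


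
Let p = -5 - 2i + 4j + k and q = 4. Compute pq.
-20 - 8i + 16j + 4k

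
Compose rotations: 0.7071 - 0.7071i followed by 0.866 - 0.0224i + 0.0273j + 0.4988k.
0.5965 - 0.6282i - 0.3334j + 0.372k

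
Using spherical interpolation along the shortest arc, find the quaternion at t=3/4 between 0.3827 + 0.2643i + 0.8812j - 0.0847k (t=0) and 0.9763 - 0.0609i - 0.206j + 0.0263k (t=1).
0.9914 + 0.0382i + 0.1249j - 0.0063k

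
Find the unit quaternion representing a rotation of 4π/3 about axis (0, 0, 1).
-0.5 + 0.866k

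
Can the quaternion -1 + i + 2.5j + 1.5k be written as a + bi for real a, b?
No. The quaternion -1 + i + 2.5j + 1.5k has j-coefficient y = 2.5 and k-coefficient z = 1.5, not both zero, so it does not lie in the complex subalgebra spanned by 1 and i.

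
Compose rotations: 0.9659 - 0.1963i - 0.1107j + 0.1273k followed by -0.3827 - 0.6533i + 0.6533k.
-0.5811 - 0.4836i - 0.0027j + 0.6546k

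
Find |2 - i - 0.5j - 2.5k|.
3.391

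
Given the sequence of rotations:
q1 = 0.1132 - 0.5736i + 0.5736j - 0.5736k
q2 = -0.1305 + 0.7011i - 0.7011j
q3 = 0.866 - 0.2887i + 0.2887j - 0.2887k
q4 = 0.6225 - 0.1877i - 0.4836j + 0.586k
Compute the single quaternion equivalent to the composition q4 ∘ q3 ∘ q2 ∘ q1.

q2 · q1 = 0.7895 + 0.5564i + 0.2479j + 0.0749k
q3 · q2 · q1 = 0.7944 + 0.3471i + 0.3036j - 0.3953k
q4 · q3 · q2 · q1 = 0.9381 + 0.0802i - 0.066j + 0.3303k
0.9381 + 0.0802i - 0.066j + 0.3303k


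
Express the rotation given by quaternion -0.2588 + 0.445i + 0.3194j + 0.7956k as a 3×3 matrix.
[[-0.47, 0.6961, 0.5428], [-0.1275, -0.662, 0.7386], [0.8734, 0.2779, 0.3999]]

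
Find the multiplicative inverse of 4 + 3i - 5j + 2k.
0.0741 - 0.0556i + 0.0926j - 0.037k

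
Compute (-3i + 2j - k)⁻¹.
0.2143i - 0.1429j + 0.0714k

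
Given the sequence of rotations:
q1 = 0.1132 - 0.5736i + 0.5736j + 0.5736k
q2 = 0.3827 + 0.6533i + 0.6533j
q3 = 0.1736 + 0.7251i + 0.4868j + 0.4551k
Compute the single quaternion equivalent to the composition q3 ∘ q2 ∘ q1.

q2 · q1 = 0.0433 + 0.2292i - 0.0813j + 0.969k
q3 · q2 · q1 = -0.5601 + 0.5799i - 0.5913j + 0.0174k
-0.5601 + 0.5799i - 0.5913j + 0.0174k


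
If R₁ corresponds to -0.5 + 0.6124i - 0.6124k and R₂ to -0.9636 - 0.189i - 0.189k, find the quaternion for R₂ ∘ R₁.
0.4818 - 0.4956i - 0.2315j + 0.6846k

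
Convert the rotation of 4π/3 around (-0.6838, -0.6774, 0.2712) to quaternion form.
-0.5 - 0.5922i - 0.5866j + 0.2349k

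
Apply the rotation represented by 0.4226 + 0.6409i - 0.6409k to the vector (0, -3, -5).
(2.482, 4.637, -2.518)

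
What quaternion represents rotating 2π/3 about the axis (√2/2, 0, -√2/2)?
0.5 + 0.6124i - 0.6124k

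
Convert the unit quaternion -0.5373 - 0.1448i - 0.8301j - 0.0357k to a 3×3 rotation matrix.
[[-0.3807, 0.202, 0.9024], [0.2788, 0.9555, -0.0963], [-0.8817, 0.2149, -0.4201]]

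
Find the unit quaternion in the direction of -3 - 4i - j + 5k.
-0.4201 - 0.5601i - 0.14j + 0.7001k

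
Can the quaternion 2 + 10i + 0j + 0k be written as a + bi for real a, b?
Yes. The quaternion 2 + 10i has j- and k-coefficients y = z = 0, so it lies in the complex subalgebra spanned by 1 and i.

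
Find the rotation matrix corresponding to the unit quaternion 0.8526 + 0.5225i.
[[1, 0, 0], [0, 0.454, -0.891], [0, 0.891, 0.454]]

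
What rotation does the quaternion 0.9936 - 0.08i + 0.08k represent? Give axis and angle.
axis = (-√2/2, 0, √2/2), θ = 13°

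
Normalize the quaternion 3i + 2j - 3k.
0.6396i + 0.4264j - 0.6396k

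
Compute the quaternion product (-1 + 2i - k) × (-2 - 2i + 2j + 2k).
8 - 4j + 4k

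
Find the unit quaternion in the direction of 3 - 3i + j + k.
0.6708 - 0.6708i + 0.2236j + 0.2236k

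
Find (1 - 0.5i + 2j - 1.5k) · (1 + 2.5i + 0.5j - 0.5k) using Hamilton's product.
0.5 + 1.75i - 1.5j - 7.25k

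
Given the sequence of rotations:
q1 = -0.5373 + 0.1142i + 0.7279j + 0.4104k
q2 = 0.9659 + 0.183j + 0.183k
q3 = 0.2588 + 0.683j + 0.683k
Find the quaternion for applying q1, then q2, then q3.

q2 · q1 = -0.7273 + 0.0522i + 0.6257j + 0.2772k
q3 · q2 · q1 = -0.8049 - 0.2245i - 0.2992j - 0.4607k
-0.8049 - 0.2245i - 0.2992j - 0.4607k


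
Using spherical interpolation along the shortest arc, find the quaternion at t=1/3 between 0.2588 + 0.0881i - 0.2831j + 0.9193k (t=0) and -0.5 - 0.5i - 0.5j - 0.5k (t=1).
0.3906 + 0.2636i - 0.0125j + 0.8819k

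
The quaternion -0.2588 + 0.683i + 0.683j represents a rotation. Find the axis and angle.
axis = (√2/2, √2/2, 0), θ = 7π/6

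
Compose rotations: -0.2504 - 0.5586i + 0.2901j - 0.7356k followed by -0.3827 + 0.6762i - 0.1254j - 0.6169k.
0.0561 + 0.3157i + 0.7624j + 0.5621k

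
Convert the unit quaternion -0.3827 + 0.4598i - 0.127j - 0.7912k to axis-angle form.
axis = (0.4977, -0.1375, -0.8564), θ = 5π/4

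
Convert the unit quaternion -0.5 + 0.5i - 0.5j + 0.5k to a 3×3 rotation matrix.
[[0, 0, 1], [-1, 0, 0], [0, -1, 0]]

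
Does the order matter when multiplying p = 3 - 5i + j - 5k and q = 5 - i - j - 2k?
Yes: pq = 1 - 35i - 3j - 25k ≠ 1 - 21i + 7j - 37k = qp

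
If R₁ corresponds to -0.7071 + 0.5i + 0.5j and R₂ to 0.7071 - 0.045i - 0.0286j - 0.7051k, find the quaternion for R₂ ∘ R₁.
-0.4632 + 0.7379i + 0.0212j + 0.4904k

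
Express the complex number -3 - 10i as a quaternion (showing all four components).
-3 - 10i + 0j + 0k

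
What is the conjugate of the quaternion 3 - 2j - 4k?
3 + 2j + 4k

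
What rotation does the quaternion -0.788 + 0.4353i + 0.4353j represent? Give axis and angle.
axis = (√2/2, √2/2, 0), θ = 284°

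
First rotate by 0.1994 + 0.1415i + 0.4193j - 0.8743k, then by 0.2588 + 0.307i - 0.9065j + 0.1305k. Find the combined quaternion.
0.5024 + 0.8357i + 0.2146j + 0.0567k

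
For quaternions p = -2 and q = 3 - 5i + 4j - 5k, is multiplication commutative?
Yes: pq = qp = -6 + 10i - 8j + 10k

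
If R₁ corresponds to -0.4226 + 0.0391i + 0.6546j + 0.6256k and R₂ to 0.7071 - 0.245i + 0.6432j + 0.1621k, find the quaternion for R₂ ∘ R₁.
-0.8117 + 0.4275i + 0.3507j + 0.1883k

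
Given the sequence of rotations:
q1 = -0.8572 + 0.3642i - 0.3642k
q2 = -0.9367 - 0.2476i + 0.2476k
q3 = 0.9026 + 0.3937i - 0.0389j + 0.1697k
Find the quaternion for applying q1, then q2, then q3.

q2 · q1 = 0.9833 - 0.1289i + 0.1289k
q3 · q2 · q1 = 0.9164 + 0.2658i - 0.1109j + 0.2782k
0.9164 + 0.2658i - 0.1109j + 0.2782k


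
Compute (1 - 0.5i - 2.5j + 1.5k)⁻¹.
0.1026 + 0.0513i + 0.2564j - 0.1538k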